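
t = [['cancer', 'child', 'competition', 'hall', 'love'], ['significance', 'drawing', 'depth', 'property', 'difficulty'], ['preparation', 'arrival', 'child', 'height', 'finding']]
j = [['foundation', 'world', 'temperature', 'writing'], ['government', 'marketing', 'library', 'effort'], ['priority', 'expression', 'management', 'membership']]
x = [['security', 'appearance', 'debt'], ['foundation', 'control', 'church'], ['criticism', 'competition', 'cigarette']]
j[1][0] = 'government'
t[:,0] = ['cancer', 'significance', 'preparation']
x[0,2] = 'debt'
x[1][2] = 'church'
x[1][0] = 'foundation'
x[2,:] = ['criticism', 'competition', 'cigarette']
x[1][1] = 'control'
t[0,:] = ['cancer', 'child', 'competition', 'hall', 'love']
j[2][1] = 'expression'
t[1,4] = 'difficulty'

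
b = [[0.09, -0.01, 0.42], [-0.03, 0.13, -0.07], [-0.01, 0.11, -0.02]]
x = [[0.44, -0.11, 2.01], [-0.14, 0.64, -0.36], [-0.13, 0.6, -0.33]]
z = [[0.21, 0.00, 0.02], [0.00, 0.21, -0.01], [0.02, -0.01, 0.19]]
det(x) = 0.00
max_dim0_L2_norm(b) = 0.43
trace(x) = 0.75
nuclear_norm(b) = 0.61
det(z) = 0.01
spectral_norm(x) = 2.15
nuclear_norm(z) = 0.61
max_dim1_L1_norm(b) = 0.52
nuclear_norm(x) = 2.97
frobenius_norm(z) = 0.35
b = z @ x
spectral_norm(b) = 0.44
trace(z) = 0.61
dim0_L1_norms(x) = [0.71, 1.35, 2.7]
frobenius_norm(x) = 2.30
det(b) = -0.00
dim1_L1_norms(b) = [0.52, 0.23, 0.14]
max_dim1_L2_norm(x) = 2.06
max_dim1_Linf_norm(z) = 0.21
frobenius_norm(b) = 0.47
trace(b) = 0.20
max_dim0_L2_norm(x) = 2.07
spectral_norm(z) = 0.22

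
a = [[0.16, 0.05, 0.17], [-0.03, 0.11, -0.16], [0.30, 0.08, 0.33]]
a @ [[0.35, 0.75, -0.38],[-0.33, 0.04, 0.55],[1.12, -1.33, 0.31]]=[[0.23, -0.10, 0.02], [-0.23, 0.19, 0.02], [0.45, -0.21, 0.03]]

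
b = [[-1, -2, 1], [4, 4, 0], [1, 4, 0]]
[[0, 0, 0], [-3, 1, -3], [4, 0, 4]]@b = [[0, 0, 0], [4, -2, -3], [0, 8, 4]]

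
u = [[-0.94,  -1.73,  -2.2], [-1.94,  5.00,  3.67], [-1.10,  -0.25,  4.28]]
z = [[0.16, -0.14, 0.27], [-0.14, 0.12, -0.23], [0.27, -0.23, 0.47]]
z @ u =[[-0.18, -1.04, 0.29], [0.15, 0.90, -0.24], [-0.32, -1.73, 0.57]]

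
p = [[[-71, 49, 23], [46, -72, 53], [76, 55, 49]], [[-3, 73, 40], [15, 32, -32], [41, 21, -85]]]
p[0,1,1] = -72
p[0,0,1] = 49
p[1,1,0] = 15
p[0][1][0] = 46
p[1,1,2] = -32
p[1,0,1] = 73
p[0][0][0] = -71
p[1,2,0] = 41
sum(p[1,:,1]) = 126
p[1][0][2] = 40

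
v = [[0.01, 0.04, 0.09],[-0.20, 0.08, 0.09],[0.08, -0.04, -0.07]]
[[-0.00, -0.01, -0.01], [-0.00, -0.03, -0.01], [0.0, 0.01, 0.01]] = v@[[-0.0, 0.10, 0.04], [-0.01, -0.03, 0.01], [-0.03, -0.07, -0.08]]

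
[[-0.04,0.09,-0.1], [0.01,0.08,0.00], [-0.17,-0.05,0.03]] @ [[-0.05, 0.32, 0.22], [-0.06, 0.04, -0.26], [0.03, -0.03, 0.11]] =[[-0.01,-0.01,-0.04], [-0.01,0.01,-0.02], [0.01,-0.06,-0.02]]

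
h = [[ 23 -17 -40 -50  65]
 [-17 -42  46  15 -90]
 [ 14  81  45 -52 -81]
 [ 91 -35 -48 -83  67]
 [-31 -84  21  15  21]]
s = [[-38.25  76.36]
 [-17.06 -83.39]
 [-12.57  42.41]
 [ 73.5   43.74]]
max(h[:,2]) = 46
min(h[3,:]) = -83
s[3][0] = 73.5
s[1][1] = -83.39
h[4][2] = 21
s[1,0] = -17.06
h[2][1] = 81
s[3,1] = 43.74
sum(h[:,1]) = -97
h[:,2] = [-40, 46, 45, -48, 21]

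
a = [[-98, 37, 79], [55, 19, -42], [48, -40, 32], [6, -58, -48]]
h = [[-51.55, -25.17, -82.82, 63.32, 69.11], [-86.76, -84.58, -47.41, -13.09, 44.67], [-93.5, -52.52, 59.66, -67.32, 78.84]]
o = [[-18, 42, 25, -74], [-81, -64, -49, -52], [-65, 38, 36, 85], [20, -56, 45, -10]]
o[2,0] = -65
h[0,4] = 69.11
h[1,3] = -13.09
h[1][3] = -13.09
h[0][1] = -25.17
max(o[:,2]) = 45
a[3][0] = 6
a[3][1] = -58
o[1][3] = -52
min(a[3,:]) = -58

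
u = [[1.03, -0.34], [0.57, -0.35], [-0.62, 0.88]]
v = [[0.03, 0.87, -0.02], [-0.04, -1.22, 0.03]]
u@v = [[0.04, 1.31, -0.03], [0.03, 0.92, -0.02], [-0.05, -1.61, 0.04]]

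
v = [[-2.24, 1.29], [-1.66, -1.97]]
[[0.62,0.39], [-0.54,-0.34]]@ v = [[-2.04, 0.03], [1.77, -0.03]]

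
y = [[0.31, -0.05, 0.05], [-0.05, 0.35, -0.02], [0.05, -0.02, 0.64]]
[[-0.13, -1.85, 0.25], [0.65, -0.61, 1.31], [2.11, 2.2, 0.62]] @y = [[0.06, -0.65, 0.19], [0.30, -0.27, 0.88], [0.58, 0.65, 0.46]]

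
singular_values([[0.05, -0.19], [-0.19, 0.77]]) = [0.82, 0.0]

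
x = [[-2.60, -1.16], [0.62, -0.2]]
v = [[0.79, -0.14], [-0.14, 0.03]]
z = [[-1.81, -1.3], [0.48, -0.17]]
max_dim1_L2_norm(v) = 0.8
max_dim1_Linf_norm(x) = 2.6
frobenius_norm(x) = 2.92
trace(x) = -2.80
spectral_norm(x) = 2.89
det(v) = 0.00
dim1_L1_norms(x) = [3.76, 0.82]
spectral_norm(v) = 0.81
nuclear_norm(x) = 3.32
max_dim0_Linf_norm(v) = 0.79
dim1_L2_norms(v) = [0.8, 0.14]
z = v + x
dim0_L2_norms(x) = [2.67, 1.18]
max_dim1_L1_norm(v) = 0.93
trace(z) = -1.98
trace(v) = 0.82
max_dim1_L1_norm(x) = 3.76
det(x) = 1.24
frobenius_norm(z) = 2.29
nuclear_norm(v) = 0.82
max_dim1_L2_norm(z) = 2.23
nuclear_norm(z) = 2.66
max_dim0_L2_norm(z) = 1.87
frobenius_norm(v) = 0.81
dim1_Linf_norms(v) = [0.79, 0.14]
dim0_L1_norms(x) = [3.22, 1.36]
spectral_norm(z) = 2.25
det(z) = 0.93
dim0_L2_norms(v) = [0.8, 0.14]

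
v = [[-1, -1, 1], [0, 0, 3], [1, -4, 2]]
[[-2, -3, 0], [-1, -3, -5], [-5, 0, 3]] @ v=[[2, 2, -11], [-4, 21, -20], [8, -7, 1]]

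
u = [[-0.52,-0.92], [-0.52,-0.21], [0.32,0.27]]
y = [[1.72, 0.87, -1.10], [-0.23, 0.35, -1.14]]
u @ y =[[-0.68, -0.77, 1.62],[-0.85, -0.53, 0.81],[0.49, 0.37, -0.66]]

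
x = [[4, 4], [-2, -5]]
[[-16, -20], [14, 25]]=x@ [[-2, 0], [-2, -5]]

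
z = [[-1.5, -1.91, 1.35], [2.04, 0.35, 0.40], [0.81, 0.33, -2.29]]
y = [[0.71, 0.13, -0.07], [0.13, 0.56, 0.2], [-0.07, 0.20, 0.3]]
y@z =[[-0.86, -1.33, 1.17], [1.11, 0.01, -0.06], [0.76, 0.30, -0.70]]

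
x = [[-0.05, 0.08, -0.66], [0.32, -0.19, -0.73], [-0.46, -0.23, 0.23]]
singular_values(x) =[1.07, 0.47, 0.27]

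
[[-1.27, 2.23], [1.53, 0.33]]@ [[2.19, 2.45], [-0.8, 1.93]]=[[-4.57, 1.19], [3.09, 4.39]]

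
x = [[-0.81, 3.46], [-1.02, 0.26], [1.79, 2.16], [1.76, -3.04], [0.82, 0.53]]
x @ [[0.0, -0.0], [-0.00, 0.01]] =[[0.0,0.03], [0.0,0.0], [0.0,0.02], [0.00,-0.03], [0.0,0.01]]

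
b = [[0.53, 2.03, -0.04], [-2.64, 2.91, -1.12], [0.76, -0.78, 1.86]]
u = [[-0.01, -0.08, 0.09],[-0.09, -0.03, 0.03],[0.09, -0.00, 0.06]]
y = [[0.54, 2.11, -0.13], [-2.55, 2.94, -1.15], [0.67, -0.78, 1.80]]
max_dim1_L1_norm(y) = 6.64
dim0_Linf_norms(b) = [2.64, 2.91, 1.86]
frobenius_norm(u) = 0.19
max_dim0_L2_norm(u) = 0.13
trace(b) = 5.30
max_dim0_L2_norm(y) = 3.7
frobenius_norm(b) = 5.07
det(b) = 10.65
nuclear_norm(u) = 0.29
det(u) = -0.00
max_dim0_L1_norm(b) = 5.72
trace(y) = 5.28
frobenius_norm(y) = 5.05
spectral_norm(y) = 4.55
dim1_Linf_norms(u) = [0.09, 0.09, 0.09]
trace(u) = 0.02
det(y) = 10.43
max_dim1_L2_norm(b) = 4.09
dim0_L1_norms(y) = [3.76, 5.83, 3.08]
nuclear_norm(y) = 7.62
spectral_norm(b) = 4.56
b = y + u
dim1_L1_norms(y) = [2.78, 6.64, 3.25]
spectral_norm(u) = 0.14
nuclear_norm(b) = 7.66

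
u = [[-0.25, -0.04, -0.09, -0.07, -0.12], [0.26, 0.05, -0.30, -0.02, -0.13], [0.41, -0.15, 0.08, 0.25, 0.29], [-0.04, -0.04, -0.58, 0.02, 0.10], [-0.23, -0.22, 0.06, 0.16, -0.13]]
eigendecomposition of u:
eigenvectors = [[0.05+0.23j, (0.05-0.23j), (-0.04+0.07j), -0.04-0.07j, 0.13+0.00j], [0.47-0.19j, (0.47+0.19j), (0.67+0j), 0.67-0.00j, (-0.1+0j)], [(0.12-0.39j), 0.12+0.39j, -0.26-0.08j, -0.26+0.08j, (-0.26+0j)], [(0.71+0j), 0.71-0.00j, (0.64-0.13j), 0.64+0.13j, (-0.66+0j)], [(-0.11-0.02j), -0.11+0.02j, (-0.2-0.09j), -0.20+0.09j, (0.69+0j)]]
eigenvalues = [(-0.13+0.31j), (-0.13-0.31j), (0.17+0.08j), (0.17-0.08j), (-0.32+0j)]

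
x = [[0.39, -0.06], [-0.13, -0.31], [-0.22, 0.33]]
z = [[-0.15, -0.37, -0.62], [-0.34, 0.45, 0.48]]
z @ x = [[0.13, -0.08], [-0.30, 0.04]]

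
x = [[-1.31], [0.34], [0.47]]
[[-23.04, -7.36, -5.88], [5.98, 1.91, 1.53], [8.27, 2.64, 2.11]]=x@[[17.59, 5.62, 4.49]]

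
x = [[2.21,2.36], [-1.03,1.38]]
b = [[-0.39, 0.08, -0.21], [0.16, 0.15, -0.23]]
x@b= [[-0.48,0.53,-1.01], [0.62,0.12,-0.1]]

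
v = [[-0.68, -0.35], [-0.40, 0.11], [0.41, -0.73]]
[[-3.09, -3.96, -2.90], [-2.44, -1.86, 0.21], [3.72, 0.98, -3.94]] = v @ [[5.56, 5.05, 1.15],  [-1.97, 1.5, 6.05]]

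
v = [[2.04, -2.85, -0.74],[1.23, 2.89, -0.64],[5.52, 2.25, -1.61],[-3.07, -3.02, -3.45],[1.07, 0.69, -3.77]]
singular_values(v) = [7.78, 5.68, 3.83]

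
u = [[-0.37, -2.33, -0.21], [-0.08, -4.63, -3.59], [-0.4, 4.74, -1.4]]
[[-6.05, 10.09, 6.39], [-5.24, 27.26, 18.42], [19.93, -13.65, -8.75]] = u@[[-2.43, -1.79, -0.63],[3.22, -3.81, -2.47],[-2.64, -2.64, -1.93]]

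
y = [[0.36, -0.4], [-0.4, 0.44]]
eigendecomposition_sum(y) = [[-0.00, -0.0],[-0.0, -0.0]] + [[0.36, -0.40], [-0.4, 0.44]]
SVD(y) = [[-0.67, 0.74], [0.74, 0.67]] @ diag([0.8019950248448356, 0.0019950248448356686]) @ [[-0.67,0.74], [-0.74,-0.67]]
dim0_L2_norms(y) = [0.54, 0.59]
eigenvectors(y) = [[-0.74,0.67], [-0.67,-0.74]]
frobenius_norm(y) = 0.80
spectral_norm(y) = 0.80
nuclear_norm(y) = 0.80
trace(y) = 0.80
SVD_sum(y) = [[0.36, -0.40],  [-0.4, 0.44]] + [[-0.00,-0.0], [-0.0,-0.00]]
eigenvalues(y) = [-0.0, 0.8]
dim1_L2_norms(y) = [0.54, 0.59]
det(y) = -0.00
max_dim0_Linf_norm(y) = 0.44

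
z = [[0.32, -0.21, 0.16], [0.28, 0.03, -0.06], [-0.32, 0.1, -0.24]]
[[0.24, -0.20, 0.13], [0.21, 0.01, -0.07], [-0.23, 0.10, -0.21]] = z@[[0.73, -0.04, -0.04], [-0.04, 0.92, 0.04], [-0.04, 0.04, 0.93]]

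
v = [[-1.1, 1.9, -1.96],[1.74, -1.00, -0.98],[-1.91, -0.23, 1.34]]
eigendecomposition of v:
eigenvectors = [[-0.55, -0.80, 0.47],[-0.42, 0.51, 0.69],[0.72, -0.32, 0.55]]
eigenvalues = [2.93, -3.1, -0.59]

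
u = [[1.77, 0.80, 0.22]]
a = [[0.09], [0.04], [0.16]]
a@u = [[0.16, 0.07, 0.02], [0.07, 0.03, 0.01], [0.28, 0.13, 0.04]]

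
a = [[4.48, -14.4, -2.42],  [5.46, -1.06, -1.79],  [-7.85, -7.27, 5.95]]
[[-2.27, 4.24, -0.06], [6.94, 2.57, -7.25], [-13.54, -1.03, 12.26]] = a @ [[1.51,0.54,-1.57], [0.56,-0.18,-0.40], [0.40,0.32,-0.5]]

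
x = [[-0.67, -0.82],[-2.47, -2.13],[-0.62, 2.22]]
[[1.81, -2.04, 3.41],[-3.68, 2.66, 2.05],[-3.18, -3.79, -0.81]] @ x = [[1.71, 10.43], [-5.38, 1.9], [11.99, 8.88]]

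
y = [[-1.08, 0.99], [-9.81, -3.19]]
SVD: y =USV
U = [[-0.07, -1.0],[-1.0, 0.07]]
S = [10.34, 1.27]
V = [[0.95, 0.30], [0.3, -0.95]]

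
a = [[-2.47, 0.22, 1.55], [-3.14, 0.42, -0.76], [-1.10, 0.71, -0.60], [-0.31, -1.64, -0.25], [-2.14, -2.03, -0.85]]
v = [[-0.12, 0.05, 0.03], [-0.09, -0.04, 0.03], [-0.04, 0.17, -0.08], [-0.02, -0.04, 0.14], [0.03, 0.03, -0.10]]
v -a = [[2.35, -0.17, -1.52], [3.05, -0.46, 0.79], [1.06, -0.54, 0.52], [0.29, 1.60, 0.39], [2.17, 2.06, 0.75]]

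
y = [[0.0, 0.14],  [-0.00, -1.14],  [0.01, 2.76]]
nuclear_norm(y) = 2.99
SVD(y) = [[0.05,-0.11], [-0.38,0.92], [0.92,0.38]] @ diag([2.9894623661630084, 0.003842043085168813]) @ [[0.0, 1.00], [1.0, -0.0]]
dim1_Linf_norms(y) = [0.14, 1.14, 2.76]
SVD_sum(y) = [[0.00,0.14], [-0.00,-1.14], [0.01,2.76]] + [[-0.00, 0.00], [0.0, -0.00], [0.00, -0.0]]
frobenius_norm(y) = 2.99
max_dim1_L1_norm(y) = 2.77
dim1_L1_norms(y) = [0.14, 1.14, 2.77]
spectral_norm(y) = 2.99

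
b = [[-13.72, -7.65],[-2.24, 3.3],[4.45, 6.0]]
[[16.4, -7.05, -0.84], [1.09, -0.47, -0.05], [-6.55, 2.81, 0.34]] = b @ [[-1.00, 0.43, 0.05], [-0.35, 0.15, 0.02]]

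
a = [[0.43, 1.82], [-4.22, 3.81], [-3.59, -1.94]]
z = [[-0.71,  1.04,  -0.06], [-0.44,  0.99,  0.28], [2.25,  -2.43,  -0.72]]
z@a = [[-4.48, 2.79],  [-5.37, 2.43],  [13.81, -3.77]]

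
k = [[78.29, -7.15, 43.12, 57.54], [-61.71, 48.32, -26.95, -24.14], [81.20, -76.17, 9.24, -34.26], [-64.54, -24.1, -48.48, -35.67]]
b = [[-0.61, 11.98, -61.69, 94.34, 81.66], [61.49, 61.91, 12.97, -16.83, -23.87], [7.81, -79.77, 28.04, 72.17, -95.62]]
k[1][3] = -24.14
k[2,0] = 81.2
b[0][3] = 94.34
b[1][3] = -16.83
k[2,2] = 9.24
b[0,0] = -0.61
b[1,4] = -23.87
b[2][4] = -95.62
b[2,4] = -95.62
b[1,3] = -16.83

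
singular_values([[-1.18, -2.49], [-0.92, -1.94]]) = [3.49, 0.0]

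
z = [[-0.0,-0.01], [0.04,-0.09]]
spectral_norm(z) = 0.10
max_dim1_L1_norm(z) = 0.13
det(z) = 0.00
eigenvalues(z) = [-0.0, -0.09]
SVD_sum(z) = [[0.0, -0.01], [0.04, -0.09]] + [[-0.00,-0.0],[0.0,0.0]]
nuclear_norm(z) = 0.10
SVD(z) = [[0.09, 1.00],[1.00, -0.09]] @ diag([0.0989123156074607, 0.004043985802409309]) @ [[0.4, -0.92], [-0.92, -0.40]]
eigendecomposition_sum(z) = [[-0.0,0.0], [-0.0,0.00]] + [[0.0, -0.01], [0.04, -0.09]]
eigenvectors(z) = [[0.91, 0.12], [0.42, 0.99]]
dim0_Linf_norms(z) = [0.04, 0.09]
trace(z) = -0.09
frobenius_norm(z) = 0.10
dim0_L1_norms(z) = [0.04, 0.1]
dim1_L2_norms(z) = [0.01, 0.1]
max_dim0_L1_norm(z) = 0.1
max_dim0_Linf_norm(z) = 0.09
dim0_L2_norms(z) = [0.04, 0.09]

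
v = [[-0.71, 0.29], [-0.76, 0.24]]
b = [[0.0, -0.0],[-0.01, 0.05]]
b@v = [[0.0, 0.00],[-0.03, 0.01]]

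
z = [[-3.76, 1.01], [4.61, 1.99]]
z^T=[[-3.76,4.61], [1.01,1.99]]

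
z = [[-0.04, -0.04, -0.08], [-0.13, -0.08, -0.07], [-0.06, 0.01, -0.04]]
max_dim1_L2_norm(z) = 0.17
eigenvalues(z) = [0.05, -0.15, -0.05]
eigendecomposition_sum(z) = [[0.03, -0.01, -0.02], [-0.02, 0.01, 0.01], [-0.02, 0.01, 0.01]] + [[-0.07, -0.03, -0.07], [-0.15, -0.06, -0.14], [-0.02, -0.01, -0.02]] + [[0.00, -0.00, 0.00], [0.03, -0.03, 0.06], [-0.02, 0.01, -0.03]]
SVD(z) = [[-0.45,0.89,-0.05], [-0.84,-0.44,-0.32], [-0.31,-0.11,0.94]] @ diag([0.1983046733697638, 0.045800772494848846, 0.04095785344212249]) @ [[0.73, 0.41, 0.54], [0.60, -0.04, -0.80], [-0.31, 0.91, -0.28]]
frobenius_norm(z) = 0.21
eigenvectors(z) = [[0.71, -0.42, -0.05], [-0.43, -0.9, -0.90], [-0.55, -0.15, 0.44]]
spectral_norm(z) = 0.20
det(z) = 0.00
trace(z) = -0.16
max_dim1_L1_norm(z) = 0.28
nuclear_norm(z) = 0.29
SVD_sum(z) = [[-0.07, -0.04, -0.05], [-0.12, -0.07, -0.09], [-0.05, -0.03, -0.03]] + [[0.02,-0.00,-0.03], [-0.01,0.00,0.02], [-0.0,0.0,0.0]] + [[0.00, -0.00, 0.00], [0.00, -0.01, 0.00], [-0.01, 0.04, -0.01]]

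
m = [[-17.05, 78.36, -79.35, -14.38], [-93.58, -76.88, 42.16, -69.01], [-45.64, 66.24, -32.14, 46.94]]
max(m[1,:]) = 42.16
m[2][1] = 66.24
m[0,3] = -14.38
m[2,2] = -32.14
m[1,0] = -93.58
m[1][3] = -69.01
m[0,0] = -17.05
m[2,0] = -45.64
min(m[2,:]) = -45.64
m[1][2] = 42.16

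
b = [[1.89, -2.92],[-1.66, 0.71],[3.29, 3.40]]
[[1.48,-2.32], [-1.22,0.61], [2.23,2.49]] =b@[[0.72,  -0.04],[-0.04,  0.77]]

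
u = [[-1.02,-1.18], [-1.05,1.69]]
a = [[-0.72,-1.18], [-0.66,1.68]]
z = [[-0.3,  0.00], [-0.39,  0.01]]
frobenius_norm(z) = 0.49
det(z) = -0.00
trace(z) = -0.29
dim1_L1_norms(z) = [0.3, 0.4]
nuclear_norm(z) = 0.50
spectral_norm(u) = 2.10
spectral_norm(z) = 0.49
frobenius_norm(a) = 2.27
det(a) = -1.99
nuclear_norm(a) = 3.02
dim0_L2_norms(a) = [0.98, 2.05]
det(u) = -2.96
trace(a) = 0.96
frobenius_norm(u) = 2.53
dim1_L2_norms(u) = [1.56, 1.99]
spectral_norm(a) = 2.06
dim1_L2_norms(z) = [0.3, 0.39]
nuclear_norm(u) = 3.51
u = z + a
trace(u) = 0.67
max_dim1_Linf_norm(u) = 1.69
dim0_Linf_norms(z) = [0.39, 0.01]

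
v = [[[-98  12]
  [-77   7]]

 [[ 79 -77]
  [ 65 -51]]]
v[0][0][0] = -98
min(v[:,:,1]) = -77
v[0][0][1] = 12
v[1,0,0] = 79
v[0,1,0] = -77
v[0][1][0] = -77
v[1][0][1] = -77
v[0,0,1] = 12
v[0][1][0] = -77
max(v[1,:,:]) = 79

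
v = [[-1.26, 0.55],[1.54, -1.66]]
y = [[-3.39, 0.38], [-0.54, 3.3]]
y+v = [[-4.65, 0.93], [1.0, 1.64]]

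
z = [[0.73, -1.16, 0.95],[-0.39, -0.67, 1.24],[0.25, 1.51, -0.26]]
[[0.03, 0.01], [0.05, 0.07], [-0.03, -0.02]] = z @ [[-0.02, -0.04], [-0.01, -0.0], [0.03, 0.04]]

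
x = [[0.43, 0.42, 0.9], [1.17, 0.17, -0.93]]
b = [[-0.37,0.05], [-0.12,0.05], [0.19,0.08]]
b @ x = [[-0.1,-0.15,-0.38], [0.01,-0.04,-0.15], [0.18,0.09,0.1]]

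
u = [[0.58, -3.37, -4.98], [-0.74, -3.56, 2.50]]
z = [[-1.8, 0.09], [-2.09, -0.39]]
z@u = [[-1.11, 5.75, 9.19],[-0.92, 8.43, 9.43]]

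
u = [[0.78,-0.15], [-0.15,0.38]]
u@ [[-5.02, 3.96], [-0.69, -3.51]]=[[-3.81, 3.62],[0.49, -1.93]]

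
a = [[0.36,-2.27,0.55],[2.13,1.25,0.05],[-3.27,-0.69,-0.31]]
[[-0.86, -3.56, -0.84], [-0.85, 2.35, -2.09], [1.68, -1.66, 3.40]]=a@[[-0.70, 0.2, -0.89], [0.48, 1.55, -0.10], [0.88, -0.2, -1.35]]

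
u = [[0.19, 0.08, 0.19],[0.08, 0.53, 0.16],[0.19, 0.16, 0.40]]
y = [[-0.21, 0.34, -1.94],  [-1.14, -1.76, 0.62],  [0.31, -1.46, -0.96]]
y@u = [[-0.38, -0.15, -0.76], [-0.24, -0.92, -0.25], [-0.24, -0.90, -0.56]]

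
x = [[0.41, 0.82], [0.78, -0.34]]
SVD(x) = [[-0.95, -0.3],[-0.30, 0.95]] @ diag([0.9238411410951072, 0.8432185636121219]) @ [[-0.68, -0.74], [0.74, -0.68]]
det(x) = -0.78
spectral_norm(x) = 0.92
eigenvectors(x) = [[0.85, -0.55], [0.53, 0.84]]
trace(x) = 0.07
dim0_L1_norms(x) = [1.19, 1.16]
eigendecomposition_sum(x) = [[0.65, 0.43], [0.41, 0.26]] + [[-0.24, 0.39], [0.37, -0.6]]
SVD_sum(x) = [[0.60, 0.65], [0.19, 0.21]] + [[-0.19,  0.17], [0.59,  -0.55]]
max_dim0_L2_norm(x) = 0.89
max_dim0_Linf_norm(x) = 0.82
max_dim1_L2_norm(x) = 0.92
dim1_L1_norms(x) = [1.23, 1.12]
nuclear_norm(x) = 1.77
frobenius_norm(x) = 1.25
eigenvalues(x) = [0.92, -0.85]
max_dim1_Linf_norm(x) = 0.82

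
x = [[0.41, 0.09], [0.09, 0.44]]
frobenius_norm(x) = 0.61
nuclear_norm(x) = 0.85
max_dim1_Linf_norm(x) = 0.44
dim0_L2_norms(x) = [0.42, 0.45]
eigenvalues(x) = [0.33, 0.52]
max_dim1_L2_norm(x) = 0.45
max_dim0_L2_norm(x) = 0.45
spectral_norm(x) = 0.52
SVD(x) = [[-0.65, -0.76], [-0.76, 0.65]] @ diag([0.5162414379544733, 0.3337585620455267]) @ [[-0.65, -0.76],[-0.76, 0.65]]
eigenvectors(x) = [[-0.76, -0.65], [0.65, -0.76]]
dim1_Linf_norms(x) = [0.41, 0.44]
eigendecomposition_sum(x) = [[0.19,-0.16], [-0.16,0.14]] + [[0.22, 0.25], [0.25, 0.30]]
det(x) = 0.17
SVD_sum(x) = [[0.22, 0.25],[0.25, 0.30]] + [[0.19, -0.16], [-0.16, 0.14]]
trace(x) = 0.85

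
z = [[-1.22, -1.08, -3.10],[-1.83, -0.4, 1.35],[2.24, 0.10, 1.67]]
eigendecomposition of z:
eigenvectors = [[(0.35+0j), 0.48+0.31j, (0.48-0.31j)], [(0.89+0j), -0.61+0.00j, -0.61-0.00j], [(-0.27+0j), (0.11-0.53j), 0.11+0.53j]]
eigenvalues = [(-1.54+0j), (0.79+2.11j), (0.79-2.11j)]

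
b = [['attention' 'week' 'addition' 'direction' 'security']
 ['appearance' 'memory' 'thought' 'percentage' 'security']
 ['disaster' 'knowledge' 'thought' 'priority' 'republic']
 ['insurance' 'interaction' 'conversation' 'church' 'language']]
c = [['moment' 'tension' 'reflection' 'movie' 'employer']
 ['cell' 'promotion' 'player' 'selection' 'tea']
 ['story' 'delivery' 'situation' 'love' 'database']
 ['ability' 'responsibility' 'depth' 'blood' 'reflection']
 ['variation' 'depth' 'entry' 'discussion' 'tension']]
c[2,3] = 'love'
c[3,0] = 'ability'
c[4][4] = 'tension'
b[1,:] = ['appearance', 'memory', 'thought', 'percentage', 'security']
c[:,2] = ['reflection', 'player', 'situation', 'depth', 'entry']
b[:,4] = ['security', 'security', 'republic', 'language']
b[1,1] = 'memory'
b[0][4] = 'security'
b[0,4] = 'security'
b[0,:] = ['attention', 'week', 'addition', 'direction', 'security']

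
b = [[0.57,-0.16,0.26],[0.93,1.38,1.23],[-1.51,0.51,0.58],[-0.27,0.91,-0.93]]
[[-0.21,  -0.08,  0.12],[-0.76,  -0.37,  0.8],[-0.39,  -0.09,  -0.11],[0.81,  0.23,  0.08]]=b @ [[0.01, -0.04, 0.23], [0.12, -0.02, 0.30], [-0.76, -0.25, 0.14]]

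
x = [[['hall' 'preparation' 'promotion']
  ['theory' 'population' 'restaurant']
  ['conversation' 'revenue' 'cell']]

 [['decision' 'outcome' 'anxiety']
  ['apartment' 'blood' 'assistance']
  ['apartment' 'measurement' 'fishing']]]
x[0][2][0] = 'conversation'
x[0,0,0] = 'hall'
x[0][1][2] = 'restaurant'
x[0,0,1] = 'preparation'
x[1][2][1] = 'measurement'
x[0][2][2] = 'cell'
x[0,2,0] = 'conversation'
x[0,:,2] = ['promotion', 'restaurant', 'cell']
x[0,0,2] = 'promotion'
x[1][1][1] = 'blood'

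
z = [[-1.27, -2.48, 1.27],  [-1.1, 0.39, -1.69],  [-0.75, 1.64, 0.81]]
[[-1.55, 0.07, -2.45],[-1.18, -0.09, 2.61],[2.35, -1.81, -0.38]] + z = [[-2.82, -2.41, -1.18], [-2.28, 0.30, 0.92], [1.60, -0.17, 0.43]]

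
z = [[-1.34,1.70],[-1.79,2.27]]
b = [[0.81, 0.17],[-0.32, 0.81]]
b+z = [[-0.53,1.87], [-2.11,3.08]]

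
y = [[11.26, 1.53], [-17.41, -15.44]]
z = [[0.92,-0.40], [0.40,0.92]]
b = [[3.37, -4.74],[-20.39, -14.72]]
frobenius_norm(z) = 1.42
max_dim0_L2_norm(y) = 20.73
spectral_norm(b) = 25.15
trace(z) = 1.84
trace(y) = -4.18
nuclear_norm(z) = 2.01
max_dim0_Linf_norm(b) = 20.39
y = z @ b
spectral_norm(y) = 25.23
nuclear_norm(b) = 30.96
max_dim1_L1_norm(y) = 32.85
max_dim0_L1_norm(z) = 1.32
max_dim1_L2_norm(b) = 25.15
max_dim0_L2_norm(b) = 20.67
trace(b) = -11.35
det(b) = -146.25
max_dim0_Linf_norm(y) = 17.41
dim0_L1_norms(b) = [23.76, 19.46]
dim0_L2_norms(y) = [20.73, 15.52]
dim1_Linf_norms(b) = [4.74, 20.39]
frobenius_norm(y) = 25.90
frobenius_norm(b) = 25.81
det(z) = 1.01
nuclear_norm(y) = 31.07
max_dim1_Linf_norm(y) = 17.41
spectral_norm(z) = 1.00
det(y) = -147.22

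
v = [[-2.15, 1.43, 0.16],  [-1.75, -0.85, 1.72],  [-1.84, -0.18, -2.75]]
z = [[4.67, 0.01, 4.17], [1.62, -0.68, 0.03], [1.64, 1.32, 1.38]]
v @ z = [[-7.46, -0.78, -8.70], [-6.73, 2.83, -4.95], [-13.39, -3.53, -11.47]]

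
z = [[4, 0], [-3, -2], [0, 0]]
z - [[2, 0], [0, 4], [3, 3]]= [[2, 0], [-3, -6], [-3, -3]]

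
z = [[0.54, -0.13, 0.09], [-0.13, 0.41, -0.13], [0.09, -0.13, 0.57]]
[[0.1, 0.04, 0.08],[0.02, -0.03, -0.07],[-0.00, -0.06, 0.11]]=z @ [[0.21, 0.07, 0.11], [0.12, -0.11, -0.09], [-0.01, -0.15, 0.15]]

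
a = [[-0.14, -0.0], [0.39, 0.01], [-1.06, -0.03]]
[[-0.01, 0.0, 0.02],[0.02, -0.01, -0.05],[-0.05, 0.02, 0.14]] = a@ [[0.04, -0.02, -0.12], [0.19, -0.12, -0.57]]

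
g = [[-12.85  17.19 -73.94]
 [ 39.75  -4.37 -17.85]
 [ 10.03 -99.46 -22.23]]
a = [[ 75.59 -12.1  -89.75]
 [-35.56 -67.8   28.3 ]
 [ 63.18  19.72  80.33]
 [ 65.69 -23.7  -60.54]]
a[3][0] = 65.69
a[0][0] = 75.59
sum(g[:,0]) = 36.93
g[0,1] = 17.19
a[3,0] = 65.69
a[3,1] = -23.7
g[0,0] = -12.85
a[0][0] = 75.59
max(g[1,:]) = 39.75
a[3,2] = -60.54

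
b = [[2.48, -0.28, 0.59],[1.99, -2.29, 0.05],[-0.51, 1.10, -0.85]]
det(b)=4.827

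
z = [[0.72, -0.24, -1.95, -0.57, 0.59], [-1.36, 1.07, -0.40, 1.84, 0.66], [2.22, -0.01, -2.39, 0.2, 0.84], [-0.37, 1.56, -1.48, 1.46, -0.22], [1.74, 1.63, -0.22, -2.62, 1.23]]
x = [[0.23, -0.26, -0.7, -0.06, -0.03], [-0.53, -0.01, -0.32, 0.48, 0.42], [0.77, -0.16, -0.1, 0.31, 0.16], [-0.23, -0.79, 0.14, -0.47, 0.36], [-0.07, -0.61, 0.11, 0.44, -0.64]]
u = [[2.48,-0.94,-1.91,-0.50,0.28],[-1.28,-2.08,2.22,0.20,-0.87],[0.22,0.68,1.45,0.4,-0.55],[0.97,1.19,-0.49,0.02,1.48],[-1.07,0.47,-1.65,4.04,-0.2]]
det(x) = -0.52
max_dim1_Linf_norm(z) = 2.62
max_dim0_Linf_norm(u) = 4.04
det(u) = 72.63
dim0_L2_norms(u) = [3.15, 2.7, 3.69, 4.1, 1.84]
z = x @ u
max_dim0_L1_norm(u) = 7.72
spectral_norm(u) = 4.62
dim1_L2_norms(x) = [0.78, 0.89, 0.87, 1.02, 1.0]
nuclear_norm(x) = 4.49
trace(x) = -0.99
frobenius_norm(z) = 6.67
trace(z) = 2.09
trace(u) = 1.67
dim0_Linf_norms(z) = [2.22, 1.63, 2.39, 2.62, 1.23]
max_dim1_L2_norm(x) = 1.02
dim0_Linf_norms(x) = [0.77, 0.79, 0.7, 0.48, 0.64]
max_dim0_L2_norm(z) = 3.57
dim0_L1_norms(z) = [6.41, 4.51, 6.44, 6.69, 3.54]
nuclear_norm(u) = 14.05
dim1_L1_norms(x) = [1.28, 1.76, 1.5, 1.99, 1.87]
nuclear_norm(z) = 12.83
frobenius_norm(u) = 7.14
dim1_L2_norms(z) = [2.25, 2.64, 3.37, 2.63, 3.76]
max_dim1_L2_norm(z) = 3.76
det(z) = -37.89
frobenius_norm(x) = 2.05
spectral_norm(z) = 4.70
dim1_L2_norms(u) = [3.32, 3.42, 1.75, 2.19, 4.52]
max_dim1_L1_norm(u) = 7.43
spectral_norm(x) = 1.07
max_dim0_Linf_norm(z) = 2.62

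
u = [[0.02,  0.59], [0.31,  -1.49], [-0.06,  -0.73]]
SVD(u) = [[0.33, 0.45], [-0.85, 0.52], [-0.4, -0.73]] @ diag([1.7762700473296866, 0.21462692971617675]) @ [[-0.13, 0.99], [0.99, 0.13]]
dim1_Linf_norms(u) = [0.59, 1.49, 0.73]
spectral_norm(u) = 1.78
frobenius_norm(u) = 1.79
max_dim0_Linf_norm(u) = 1.49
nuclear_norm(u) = 1.99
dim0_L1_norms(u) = [0.39, 2.81]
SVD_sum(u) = [[-0.08,0.58],[0.2,-1.5],[0.09,-0.71]] + [[0.10, 0.01], [0.11, 0.01], [-0.15, -0.02]]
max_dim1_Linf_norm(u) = 1.49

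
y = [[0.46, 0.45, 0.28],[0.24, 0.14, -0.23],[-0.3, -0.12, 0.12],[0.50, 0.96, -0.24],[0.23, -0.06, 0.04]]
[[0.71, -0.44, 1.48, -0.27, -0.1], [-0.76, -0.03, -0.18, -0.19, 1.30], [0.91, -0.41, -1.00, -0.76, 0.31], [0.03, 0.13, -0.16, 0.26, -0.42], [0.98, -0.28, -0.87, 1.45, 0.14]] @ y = [[-0.38, -0.17, 0.54], [-0.1, -0.58, -0.13], [0.31, -0.28, 0.42], [0.13, 0.33, -0.12], [1.4, 1.89, -0.11]]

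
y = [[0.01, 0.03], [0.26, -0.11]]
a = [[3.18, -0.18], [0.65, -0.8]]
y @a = [[0.05,-0.03],[0.76,0.04]]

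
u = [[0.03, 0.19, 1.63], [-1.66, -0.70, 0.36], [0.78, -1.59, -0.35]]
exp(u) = [[2.13, -0.87, 1.78], [-1.44, 0.71, -0.81], [1.90, -1.19, 1.62]]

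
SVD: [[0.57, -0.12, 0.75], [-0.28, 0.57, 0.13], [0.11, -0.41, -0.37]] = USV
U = [[-0.97, 0.03, 0.23], [0.13, -0.77, 0.63], [0.19, 0.64, 0.74]]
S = [0.98, 0.83, 0.05]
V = [[-0.58,0.11,-0.80], [0.36,-0.85,-0.38], [0.73,0.52,-0.45]]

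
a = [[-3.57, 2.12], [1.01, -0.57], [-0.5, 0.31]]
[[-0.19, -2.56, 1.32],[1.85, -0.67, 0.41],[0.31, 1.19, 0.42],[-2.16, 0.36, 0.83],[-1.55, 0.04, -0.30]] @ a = [[-2.57, 1.47], [-7.49, 4.43], [-0.11, 0.11], [7.66, -4.53], [5.72, -3.4]]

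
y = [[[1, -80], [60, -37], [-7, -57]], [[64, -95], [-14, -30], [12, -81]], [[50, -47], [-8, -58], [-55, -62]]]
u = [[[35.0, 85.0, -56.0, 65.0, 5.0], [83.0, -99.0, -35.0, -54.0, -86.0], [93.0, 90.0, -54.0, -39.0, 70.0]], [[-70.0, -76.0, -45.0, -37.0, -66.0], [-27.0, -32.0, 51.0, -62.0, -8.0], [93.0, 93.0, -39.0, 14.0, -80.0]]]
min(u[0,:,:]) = -99.0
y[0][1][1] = -37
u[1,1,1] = -32.0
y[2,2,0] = -55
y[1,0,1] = -95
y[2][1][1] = -58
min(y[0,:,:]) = -80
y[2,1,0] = -8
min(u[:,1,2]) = -35.0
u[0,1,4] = -86.0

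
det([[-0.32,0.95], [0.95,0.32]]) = -1.005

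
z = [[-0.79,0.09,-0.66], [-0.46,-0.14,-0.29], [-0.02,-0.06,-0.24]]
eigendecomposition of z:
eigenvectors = [[(0.8+0j), 0.14-0.44j, (0.14+0.44j)], [0.60+0.00j, 0.79+0.00j, (0.79-0j)], [0.09+0.00j, (-0.1+0.38j), (-0.1-0.38j)]]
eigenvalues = [(-0.8+0j), (-0.19+0.12j), (-0.19-0.12j)]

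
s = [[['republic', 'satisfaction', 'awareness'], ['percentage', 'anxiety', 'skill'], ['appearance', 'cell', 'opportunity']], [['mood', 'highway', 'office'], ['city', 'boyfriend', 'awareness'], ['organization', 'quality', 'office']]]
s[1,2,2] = 'office'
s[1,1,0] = 'city'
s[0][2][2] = 'opportunity'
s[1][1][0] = 'city'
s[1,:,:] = [['mood', 'highway', 'office'], ['city', 'boyfriend', 'awareness'], ['organization', 'quality', 'office']]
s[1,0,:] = ['mood', 'highway', 'office']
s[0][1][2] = 'skill'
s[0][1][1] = 'anxiety'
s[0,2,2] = 'opportunity'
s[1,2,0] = 'organization'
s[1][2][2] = 'office'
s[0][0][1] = 'satisfaction'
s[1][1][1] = 'boyfriend'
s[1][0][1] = 'highway'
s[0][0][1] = 'satisfaction'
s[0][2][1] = 'cell'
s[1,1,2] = 'awareness'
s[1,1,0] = 'city'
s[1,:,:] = [['mood', 'highway', 'office'], ['city', 'boyfriend', 'awareness'], ['organization', 'quality', 'office']]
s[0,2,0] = 'appearance'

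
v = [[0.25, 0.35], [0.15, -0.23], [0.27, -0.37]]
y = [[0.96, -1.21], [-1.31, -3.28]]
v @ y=[[-0.22, -1.45], [0.45, 0.57], [0.74, 0.89]]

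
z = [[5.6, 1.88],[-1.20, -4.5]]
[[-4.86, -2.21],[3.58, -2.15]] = z @[[-0.66, -0.61], [-0.62, 0.64]]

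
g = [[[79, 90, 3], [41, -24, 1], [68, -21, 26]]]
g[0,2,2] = 26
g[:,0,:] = [[79, 90, 3]]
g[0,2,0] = 68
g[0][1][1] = -24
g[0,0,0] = 79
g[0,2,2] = 26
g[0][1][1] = -24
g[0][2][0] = 68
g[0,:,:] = [[79, 90, 3], [41, -24, 1], [68, -21, 26]]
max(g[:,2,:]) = 68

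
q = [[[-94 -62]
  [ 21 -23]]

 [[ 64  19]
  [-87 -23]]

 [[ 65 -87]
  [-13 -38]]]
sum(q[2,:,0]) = 52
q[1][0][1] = 19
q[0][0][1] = -62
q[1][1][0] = -87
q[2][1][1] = -38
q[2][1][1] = -38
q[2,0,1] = -87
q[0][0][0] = -94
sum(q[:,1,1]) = -84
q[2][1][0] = -13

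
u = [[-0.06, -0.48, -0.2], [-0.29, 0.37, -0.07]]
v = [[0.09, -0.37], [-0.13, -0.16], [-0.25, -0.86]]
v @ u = [[0.10, -0.18, 0.01], [0.05, 0.00, 0.04], [0.26, -0.20, 0.11]]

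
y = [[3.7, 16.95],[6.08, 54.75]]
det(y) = 99.52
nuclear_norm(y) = 59.45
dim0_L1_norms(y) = [9.78, 71.7]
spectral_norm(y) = 57.73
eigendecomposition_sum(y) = [[1.69, -0.54], [-0.19, 0.06]] + [[2.01,17.49], [6.27,54.69]]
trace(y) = 58.45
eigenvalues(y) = [1.76, 56.69]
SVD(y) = [[0.30, 0.95], [0.95, -0.3]] @ diag([57.728238252523425, 1.7239223474076788]) @ [[0.12, 0.99], [0.99, -0.12]]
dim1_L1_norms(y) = [20.65, 60.83]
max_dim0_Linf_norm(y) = 54.75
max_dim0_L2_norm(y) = 57.31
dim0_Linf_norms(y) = [6.08, 54.75]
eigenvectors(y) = [[-0.99, -0.30], [0.11, -0.95]]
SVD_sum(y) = [[2.07, 17.15], [6.59, 54.69]] + [[1.63, -0.2], [-0.51, 0.06]]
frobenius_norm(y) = 57.75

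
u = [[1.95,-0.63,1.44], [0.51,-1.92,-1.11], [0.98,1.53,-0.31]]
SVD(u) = [[-0.57, -0.81, 0.17], [-0.73, 0.4, -0.55], [0.38, -0.44, -0.82]] @ diag([2.5927676907904, 2.498575981469096, 1.3724699510077292]) @ [[-0.43, 0.90, -0.05],[-0.72, -0.37, -0.59],[-0.55, -0.22, 0.81]]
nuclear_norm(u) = 6.46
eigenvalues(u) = [(2.46+0j), (-1.37+1.32j), (-1.37-1.32j)]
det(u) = 8.89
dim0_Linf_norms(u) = [1.95, 1.92, 1.44]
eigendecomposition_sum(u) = [[(2.08+0j), 0.07+0.00j, (1.05-0j)], [(0.05+0j), 0j, 0.02-0.00j], [(0.76+0j), 0.03+0.00j, (0.39-0j)]] + [[-0.06+0.15j, (-0.35-0.4j), (0.19-0.38j)], [(0.23+0.21j), -0.96+0.37j, (-0.57-0.61j)], [(0.11-0.31j), 0.75+0.77j, (-0.35+0.8j)]] + [[(-0.06-0.15j), -0.35+0.40j, 0.19+0.38j], [(0.23-0.21j), -0.96-0.37j, (-0.57+0.61j)], [0.11+0.31j, (0.75-0.77j), (-0.35-0.8j)]]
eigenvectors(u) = [[0.94+0.00j, (0.34+0.02j), (0.34-0.02j)],[(0.02+0j), (0.26-0.6j), (0.26+0.6j)],[0.34+0.00j, (-0.68+0j), -0.68-0.00j]]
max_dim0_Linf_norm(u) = 1.95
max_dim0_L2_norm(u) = 2.53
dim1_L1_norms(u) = [4.02, 3.54, 2.82]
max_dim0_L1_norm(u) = 4.08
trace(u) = -0.28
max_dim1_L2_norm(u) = 2.5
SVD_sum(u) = [[0.63, -1.33, 0.07], [0.82, -1.71, 0.09], [-0.42, 0.88, -0.05]] + [[1.44, 0.75, 1.18], [-0.72, -0.37, -0.59], [0.78, 0.41, 0.64]] + [[-0.13, -0.05, 0.19],[0.41, 0.17, -0.61],[0.61, 0.25, -0.91]]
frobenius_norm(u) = 3.85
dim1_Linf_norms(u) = [1.95, 1.92, 1.53]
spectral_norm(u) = 2.59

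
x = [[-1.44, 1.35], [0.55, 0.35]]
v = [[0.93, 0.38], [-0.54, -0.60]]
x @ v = [[-2.07, -1.36], [0.32, -0.00]]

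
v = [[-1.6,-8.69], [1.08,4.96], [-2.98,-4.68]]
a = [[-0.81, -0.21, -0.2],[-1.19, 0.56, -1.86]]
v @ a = [[11.64, -4.53, 16.48], [-6.78, 2.55, -9.44], [7.98, -2.0, 9.30]]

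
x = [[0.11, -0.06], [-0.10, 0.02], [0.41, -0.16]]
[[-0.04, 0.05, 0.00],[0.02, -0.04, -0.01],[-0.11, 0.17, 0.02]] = x @ [[-0.11, 0.35, 0.08], [0.43, -0.17, 0.10]]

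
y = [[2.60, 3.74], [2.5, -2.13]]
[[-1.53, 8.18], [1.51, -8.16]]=y@ [[0.16,-0.88], [-0.52,2.8]]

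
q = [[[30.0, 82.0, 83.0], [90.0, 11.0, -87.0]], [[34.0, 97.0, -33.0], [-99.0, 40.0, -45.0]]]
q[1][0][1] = 97.0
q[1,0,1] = 97.0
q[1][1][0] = -99.0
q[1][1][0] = -99.0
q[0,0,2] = 83.0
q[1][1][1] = 40.0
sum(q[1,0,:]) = 98.0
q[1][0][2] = -33.0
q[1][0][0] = 34.0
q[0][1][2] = -87.0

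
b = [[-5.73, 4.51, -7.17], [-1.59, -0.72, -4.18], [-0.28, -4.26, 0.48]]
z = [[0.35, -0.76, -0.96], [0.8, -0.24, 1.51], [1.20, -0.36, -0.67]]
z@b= [[-0.53, 6.22, 0.21], [-4.63, -2.65, -4.01], [-6.12, 8.53, -7.42]]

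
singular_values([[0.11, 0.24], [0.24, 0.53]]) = [0.64, 0.0]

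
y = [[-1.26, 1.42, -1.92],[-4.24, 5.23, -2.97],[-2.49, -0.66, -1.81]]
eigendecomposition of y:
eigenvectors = [[0.3, 0.70, 0.40], [0.93, 0.24, 0.46], [-0.21, -0.67, 0.79]]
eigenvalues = [4.55, 1.05, -3.44]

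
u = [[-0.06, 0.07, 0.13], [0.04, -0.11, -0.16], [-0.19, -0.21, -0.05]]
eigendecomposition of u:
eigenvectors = [[0.47, -0.66, -0.62],[-0.63, 0.62, 0.74],[0.62, -0.44, 0.26]]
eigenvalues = [0.02, -0.04, -0.2]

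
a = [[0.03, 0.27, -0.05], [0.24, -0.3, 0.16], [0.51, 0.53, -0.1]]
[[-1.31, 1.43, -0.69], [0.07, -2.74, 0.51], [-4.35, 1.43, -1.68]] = a @ [[-3.97,-3.05,-0.72],  [-4.91,5.06,-2.57],  [-2.79,-3.07,-0.52]]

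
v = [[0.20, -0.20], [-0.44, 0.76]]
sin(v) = [[0.18, -0.17],[-0.38, 0.67]]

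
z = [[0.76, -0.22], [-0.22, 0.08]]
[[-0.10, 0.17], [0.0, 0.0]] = z @[[-0.61, 1.11], [-1.67, 3.07]]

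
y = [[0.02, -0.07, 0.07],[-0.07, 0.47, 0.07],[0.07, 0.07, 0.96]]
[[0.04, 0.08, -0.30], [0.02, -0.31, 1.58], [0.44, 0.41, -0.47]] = y @ [[2.01, -2.83, -1.12], [0.29, -1.18, 3.29], [0.29, 0.72, -0.65]]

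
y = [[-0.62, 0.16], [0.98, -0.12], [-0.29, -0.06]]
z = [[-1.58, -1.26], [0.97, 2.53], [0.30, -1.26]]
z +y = [[-2.2, -1.1], [1.95, 2.41], [0.01, -1.32]]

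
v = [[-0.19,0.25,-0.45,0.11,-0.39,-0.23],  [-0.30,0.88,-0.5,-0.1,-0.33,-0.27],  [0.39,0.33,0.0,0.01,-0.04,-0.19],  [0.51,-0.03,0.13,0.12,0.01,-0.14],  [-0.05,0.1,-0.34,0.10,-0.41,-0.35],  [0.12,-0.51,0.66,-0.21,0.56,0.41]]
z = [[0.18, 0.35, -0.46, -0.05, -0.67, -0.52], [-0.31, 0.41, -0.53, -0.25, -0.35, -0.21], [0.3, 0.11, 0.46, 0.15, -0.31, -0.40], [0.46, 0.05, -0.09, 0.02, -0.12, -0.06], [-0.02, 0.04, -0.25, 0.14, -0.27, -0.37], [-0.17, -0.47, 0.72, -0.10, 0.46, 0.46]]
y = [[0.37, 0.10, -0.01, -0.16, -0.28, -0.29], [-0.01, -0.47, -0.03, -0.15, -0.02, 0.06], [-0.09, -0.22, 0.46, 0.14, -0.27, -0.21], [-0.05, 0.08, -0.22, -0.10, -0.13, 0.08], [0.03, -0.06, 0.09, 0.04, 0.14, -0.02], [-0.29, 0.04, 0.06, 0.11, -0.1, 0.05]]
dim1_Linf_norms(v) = [0.45, 0.88, 0.39, 0.51, 0.41, 0.66]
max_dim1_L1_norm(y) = 1.39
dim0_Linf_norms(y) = [0.37, 0.47, 0.46, 0.16, 0.28, 0.29]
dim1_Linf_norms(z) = [0.67, 0.53, 0.46, 0.46, 0.37, 0.72]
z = y + v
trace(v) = 0.81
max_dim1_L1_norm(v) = 2.47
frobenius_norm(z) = 2.05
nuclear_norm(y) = 2.19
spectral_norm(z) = 1.74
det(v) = -0.00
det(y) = -0.00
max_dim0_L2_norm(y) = 0.54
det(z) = 0.00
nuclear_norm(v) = 3.26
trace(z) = 1.26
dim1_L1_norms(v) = [1.62, 2.38, 0.96, 0.94, 1.35, 2.47]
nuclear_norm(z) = 3.64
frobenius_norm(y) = 1.11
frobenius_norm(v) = 2.02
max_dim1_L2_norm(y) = 0.64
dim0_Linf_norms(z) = [0.46, 0.47, 0.72, 0.25, 0.67, 0.52]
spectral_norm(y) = 0.69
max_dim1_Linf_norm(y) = 0.47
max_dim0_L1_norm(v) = 2.1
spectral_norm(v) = 1.79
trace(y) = 0.45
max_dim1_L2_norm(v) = 1.14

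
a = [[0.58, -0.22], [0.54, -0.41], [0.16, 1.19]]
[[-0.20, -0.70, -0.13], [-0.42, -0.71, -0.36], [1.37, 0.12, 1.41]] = a@[[0.08,-1.12,0.21], [1.14,0.25,1.16]]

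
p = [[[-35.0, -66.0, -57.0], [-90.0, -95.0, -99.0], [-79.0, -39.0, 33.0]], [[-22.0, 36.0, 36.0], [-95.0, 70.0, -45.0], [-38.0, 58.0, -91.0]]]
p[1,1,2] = -45.0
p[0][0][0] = -35.0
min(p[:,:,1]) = -95.0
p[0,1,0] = -90.0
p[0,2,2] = 33.0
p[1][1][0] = -95.0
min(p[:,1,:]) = -99.0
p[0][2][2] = 33.0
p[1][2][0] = -38.0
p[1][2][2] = -91.0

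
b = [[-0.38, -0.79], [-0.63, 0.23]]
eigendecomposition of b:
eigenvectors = [[-0.86,0.59], [-0.51,-0.81]]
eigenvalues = [-0.84, 0.69]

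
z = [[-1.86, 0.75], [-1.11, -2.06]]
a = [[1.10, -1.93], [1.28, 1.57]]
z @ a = [[-1.09, 4.77],[-3.86, -1.09]]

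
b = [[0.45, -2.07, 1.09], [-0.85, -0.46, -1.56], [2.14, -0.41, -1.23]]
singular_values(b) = [2.56, 2.43, 1.69]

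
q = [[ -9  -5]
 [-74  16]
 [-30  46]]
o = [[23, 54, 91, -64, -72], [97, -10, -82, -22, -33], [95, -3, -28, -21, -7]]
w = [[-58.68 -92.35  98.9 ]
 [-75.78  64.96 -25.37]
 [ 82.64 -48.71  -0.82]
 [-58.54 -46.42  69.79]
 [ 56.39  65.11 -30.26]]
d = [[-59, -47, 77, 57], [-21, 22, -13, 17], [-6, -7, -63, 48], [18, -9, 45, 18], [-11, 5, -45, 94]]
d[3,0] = 18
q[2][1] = 46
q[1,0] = -74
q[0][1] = -5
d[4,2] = -45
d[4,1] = 5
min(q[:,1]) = -5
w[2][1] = -48.71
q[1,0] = -74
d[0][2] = 77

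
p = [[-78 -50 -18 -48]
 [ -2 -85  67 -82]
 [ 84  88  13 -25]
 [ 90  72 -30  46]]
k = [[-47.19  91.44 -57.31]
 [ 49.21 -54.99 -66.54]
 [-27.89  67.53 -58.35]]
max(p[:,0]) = 90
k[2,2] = -58.35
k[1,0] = 49.21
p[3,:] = [90, 72, -30, 46]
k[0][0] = -47.19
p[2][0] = 84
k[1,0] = 49.21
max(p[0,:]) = -18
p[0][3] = -48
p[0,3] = -48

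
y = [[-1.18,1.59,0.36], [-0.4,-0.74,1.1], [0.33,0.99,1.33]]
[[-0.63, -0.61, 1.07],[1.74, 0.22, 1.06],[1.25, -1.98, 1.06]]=y @ [[0.2,-0.82,-0.51], [-0.54,-0.84,0.10], [1.29,-0.66,0.85]]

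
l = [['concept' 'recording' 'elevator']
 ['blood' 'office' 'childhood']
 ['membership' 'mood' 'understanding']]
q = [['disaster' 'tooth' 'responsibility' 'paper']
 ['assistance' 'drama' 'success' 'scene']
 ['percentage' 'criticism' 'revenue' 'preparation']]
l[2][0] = 'membership'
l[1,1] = 'office'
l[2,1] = 'mood'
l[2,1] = 'mood'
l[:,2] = ['elevator', 'childhood', 'understanding']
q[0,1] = 'tooth'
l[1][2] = 'childhood'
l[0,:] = ['concept', 'recording', 'elevator']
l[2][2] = 'understanding'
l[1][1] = 'office'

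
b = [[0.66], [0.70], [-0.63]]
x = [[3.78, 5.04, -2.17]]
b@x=[[2.49, 3.33, -1.43], [2.65, 3.53, -1.52], [-2.38, -3.18, 1.37]]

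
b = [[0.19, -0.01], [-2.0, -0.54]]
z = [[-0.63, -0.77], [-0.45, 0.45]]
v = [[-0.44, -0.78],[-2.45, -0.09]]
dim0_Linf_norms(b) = [2.0, 0.54]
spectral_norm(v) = 2.50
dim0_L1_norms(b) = [2.19, 0.55]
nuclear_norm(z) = 1.63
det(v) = -1.87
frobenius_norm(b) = 2.08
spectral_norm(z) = 1.00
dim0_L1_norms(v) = [2.89, 0.87]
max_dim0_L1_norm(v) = 2.89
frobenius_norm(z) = 1.18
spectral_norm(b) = 2.08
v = b + z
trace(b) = -0.35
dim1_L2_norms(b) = [0.19, 2.07]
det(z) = -0.63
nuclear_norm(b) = 2.14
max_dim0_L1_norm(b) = 2.19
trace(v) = -0.53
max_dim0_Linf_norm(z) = 0.77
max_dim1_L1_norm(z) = 1.4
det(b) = -0.12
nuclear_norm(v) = 3.25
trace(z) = -0.18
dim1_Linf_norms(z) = [0.77, 0.45]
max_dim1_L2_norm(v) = 2.45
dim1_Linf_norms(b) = [0.19, 2.0]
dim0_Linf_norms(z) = [0.63, 0.77]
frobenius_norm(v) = 2.61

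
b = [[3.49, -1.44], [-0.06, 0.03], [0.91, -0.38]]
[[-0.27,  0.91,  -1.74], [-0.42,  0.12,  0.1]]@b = [[-2.58, 1.08], [-1.38, 0.57]]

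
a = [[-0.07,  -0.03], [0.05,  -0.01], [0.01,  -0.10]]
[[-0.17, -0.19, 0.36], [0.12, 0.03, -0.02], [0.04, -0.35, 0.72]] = a @ [[2.46, 1.22, -1.93], [-0.16, 3.59, -7.44]]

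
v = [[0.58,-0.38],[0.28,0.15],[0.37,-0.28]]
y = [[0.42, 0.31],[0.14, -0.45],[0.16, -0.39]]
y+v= [[1.00, -0.07], [0.42, -0.3], [0.53, -0.67]]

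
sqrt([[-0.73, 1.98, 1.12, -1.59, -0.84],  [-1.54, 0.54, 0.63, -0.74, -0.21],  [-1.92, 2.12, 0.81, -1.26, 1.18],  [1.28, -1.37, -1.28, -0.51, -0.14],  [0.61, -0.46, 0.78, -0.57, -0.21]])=[[0.68, 0.93, 0.12, -0.95, -0.3], [-0.72, 1.24, -0.13, -0.9, 0.14], [-0.68, 1.41, 0.91, -0.22, 0.60], [0.34, 0.09, -1.1, 0.28, 0.68], [0.4, -0.41, -0.00, -0.62, 0.63]]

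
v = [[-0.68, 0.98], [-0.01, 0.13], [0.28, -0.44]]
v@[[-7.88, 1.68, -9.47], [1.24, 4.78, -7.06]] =[[6.57, 3.54, -0.48], [0.24, 0.60, -0.82], [-2.75, -1.63, 0.45]]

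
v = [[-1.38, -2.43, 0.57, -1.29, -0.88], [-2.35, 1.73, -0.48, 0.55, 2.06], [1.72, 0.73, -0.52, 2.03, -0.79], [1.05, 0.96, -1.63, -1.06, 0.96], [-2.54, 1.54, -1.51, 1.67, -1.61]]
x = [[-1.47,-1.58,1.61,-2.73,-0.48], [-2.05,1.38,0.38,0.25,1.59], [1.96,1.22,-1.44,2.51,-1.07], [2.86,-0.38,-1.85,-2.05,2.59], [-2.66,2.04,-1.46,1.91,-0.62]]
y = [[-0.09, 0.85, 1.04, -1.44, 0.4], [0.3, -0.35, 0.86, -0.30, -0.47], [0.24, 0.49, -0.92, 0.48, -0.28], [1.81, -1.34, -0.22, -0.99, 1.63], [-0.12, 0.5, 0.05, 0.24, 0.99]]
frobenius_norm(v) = 7.46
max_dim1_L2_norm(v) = 4.06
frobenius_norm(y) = 4.10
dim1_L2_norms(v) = [3.25, 3.65, 2.92, 2.59, 4.06]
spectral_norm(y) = 3.01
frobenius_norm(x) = 8.87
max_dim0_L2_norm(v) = 4.24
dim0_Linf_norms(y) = [1.81, 1.34, 1.04, 1.44, 1.63]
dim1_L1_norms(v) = [6.55, 7.17, 5.79, 5.66, 8.87]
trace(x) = -4.20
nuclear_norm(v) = 14.82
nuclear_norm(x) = 16.59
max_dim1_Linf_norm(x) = 2.86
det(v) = 74.32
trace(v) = -2.84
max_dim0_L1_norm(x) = 11.0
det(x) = -54.04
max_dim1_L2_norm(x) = 4.76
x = v + y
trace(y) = -1.36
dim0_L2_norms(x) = [5.05, 3.19, 3.22, 4.65, 3.32]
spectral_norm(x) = 5.97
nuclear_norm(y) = 7.91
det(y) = -3.35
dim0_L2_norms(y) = [1.86, 1.77, 1.65, 1.85, 2.02]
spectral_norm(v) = 4.84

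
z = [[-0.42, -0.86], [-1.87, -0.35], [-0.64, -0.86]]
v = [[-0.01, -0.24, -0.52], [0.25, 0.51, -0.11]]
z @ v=[[-0.21, -0.34, 0.31], [-0.07, 0.27, 1.01], [-0.21, -0.29, 0.43]]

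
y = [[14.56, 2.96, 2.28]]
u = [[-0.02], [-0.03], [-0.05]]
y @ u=[[-0.49]]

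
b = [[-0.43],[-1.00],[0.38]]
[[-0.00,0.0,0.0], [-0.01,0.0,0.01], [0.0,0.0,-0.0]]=b @ [[0.01, 0.0, -0.01]]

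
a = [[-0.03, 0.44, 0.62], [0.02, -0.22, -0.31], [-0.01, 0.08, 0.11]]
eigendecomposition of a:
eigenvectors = [[-0.86, 0.65, 0.68],[0.47, 0.64, -0.59],[-0.19, -0.42, 0.44]]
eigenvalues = [-0.13, 0.0, -0.01]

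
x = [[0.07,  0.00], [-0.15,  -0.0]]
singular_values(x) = [0.17, -0.0]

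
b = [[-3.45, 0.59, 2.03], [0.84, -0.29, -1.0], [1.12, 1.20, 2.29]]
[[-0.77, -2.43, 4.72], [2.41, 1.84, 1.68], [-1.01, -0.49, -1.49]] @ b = [[5.90, 5.91, 11.68], [-4.89, 2.9, 6.90], [1.4, -2.24, -4.97]]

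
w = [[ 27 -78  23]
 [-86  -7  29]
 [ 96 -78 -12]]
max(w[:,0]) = 96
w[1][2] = 29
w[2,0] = 96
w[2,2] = -12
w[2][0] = 96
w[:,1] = [-78, -7, -78]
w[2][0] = 96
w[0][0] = 27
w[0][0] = 27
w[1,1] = -7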